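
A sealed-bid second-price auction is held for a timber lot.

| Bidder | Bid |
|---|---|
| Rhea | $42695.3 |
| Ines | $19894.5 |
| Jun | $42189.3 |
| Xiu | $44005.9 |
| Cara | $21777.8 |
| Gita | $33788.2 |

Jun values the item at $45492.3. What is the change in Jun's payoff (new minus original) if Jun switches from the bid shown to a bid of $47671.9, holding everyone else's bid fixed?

$1486.4

The highest bid among the other bidders is $44005.9; Jun's bid doesn't change that.
Original bid $42189.3: Jun is not highest (top rival bid is $44005.9); payoff $0.
Alternative bid $47671.9: Jun is highest, pays the top rival bid $44005.9; payoff $45492.3 − $44005.9 = $1486.4.
Change in payoff = $1486.4 − ($0) = $1486.4.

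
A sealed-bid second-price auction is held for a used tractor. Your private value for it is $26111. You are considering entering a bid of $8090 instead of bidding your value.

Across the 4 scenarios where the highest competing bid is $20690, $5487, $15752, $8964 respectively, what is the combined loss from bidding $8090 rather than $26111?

The deviation costs you only when the competing bid falls strictly between $8090 and $26111; elsewhere both bids give the same outcome.
$20690: truthful payoff $5421, deviation payoff $0 → loss $5421.
$5487: outcomes coincide → loss $0.
$15752: truthful payoff $10359, deviation payoff $0 → loss $10359.
$8964: truthful payoff $17147, deviation payoff $0 → loss $17147.
Total loss = $5421 + $10359 + $17147 = $32927.

$32927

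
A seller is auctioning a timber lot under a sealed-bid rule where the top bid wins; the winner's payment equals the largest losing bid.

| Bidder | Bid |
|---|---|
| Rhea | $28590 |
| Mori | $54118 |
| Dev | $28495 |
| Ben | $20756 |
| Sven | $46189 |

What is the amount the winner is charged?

$46189

Highest bid: Mori at $54118, so Mori wins.
Second-highest bid: Sven at $46189 — that is the price the winner pays.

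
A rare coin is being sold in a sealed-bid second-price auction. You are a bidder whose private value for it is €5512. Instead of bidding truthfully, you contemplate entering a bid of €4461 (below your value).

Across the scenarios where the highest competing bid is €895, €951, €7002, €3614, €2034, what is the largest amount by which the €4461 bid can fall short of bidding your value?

€0

€895: same outcome either way → loss €0.
€951: same outcome either way → loss €0.
€7002: same outcome either way → loss €0.
€3614: same outcome either way → loss €0.
€2034: same outcome either way → loss €0.
Maximum loss: €0.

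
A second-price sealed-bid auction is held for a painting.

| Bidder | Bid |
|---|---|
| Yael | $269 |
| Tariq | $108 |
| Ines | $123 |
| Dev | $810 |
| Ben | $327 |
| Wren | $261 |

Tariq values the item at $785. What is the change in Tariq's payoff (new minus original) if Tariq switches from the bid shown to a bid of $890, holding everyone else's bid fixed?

The highest bid among the other bidders is $810; Tariq's bid doesn't change that.
Original bid $108: Tariq is not highest (top rival bid is $810); payoff $0.
Alternative bid $890: Tariq is highest, pays the top rival bid $810; payoff $785 − $810 = −$25.
Change in payoff = −$25 − ($0) = −$25.

−$25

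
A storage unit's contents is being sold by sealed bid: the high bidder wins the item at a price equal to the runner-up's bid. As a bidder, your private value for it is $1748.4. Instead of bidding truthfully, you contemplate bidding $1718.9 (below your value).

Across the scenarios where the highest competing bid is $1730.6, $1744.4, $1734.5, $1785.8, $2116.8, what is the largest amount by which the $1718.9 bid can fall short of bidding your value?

$1730.6: truthful gives $17.8, deviation gives $0 → loss $17.8.
$1744.4: truthful gives $4, deviation gives $0 → loss $4.
$1734.5: truthful gives $13.9, deviation gives $0 → loss $13.9.
$1785.8: same outcome either way → loss $0.
$2116.8: same outcome either way → loss $0.
Maximum loss: $17.8.

$17.8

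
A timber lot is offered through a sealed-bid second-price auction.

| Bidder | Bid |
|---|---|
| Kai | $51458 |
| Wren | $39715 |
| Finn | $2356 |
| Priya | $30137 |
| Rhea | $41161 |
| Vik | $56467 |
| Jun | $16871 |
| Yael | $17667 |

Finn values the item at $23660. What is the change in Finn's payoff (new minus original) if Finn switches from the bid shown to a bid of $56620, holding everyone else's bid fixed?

−$32807

The highest bid among the other bidders is $56467; Finn's bid doesn't change that.
Original bid $2356: Finn is not highest (top rival bid is $56467); payoff $0.
Alternative bid $56620: Finn is highest, pays the top rival bid $56467; payoff $23660 − $56467 = −$32807.
Change in payoff = −$32807 − ($0) = −$32807.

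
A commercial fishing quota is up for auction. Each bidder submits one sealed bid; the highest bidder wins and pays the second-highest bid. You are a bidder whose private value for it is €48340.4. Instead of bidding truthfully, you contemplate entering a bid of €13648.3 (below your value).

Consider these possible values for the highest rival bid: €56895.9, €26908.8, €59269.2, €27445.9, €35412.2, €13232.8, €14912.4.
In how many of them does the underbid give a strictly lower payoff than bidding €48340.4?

4

The deviation hurts exactly when the highest competing bid lies strictly between €13648.3 and €48340.4 — underbidding then forfeits a profitable win.
€56895.9: above both → same outcome either way.
€26908.8: inside the interval → strictly worse (loss €21431.6).
€59269.2: above both → same outcome either way.
€27445.9: inside the interval → strictly worse (loss €20894.5).
€35412.2: inside the interval → strictly worse (loss €12928.2).
€13232.8: below both → same outcome either way.
€14912.4: inside the interval → strictly worse (loss €33428).
Count: 4.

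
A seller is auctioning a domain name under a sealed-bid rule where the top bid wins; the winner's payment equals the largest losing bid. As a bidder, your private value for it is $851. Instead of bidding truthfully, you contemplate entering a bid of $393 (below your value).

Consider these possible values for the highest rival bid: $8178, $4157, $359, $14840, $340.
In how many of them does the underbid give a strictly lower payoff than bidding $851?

0

The deviation hurts exactly when the highest competing bid lies strictly between $393 and $851 — underbidding then forfeits a profitable win.
$8178: above both → same outcome either way.
$4157: above both → same outcome either way.
$359: below both → same outcome either way.
$14840: above both → same outcome either way.
$340: below both → same outcome either way.
Count: 0.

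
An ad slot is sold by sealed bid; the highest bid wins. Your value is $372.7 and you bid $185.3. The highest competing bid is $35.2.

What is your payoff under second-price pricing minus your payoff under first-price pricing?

$150.1

You have the highest bid, so you win under either rule.
Second-price: pay $35.2 → payoff $337.5.
First-price: pay your own bid $185.3 → payoff $187.4.
Difference = $337.5 − ($187.4) = $150.1.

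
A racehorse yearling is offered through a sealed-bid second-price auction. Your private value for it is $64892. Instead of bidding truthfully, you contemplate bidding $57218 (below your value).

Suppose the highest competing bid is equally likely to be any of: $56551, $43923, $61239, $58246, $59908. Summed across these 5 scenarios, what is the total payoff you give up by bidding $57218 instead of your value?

The deviation costs you only when the competing bid falls strictly between $57218 and $64892; elsewhere both bids give the same outcome.
$56551: outcomes coincide → loss $0.
$43923: outcomes coincide → loss $0.
$61239: truthful payoff $3653, deviation payoff $0 → loss $3653.
$58246: truthful payoff $6646, deviation payoff $0 → loss $6646.
$59908: truthful payoff $4984, deviation payoff $0 → loss $4984.
Total loss = $3653 + $6646 + $4984 = $15283.

$15283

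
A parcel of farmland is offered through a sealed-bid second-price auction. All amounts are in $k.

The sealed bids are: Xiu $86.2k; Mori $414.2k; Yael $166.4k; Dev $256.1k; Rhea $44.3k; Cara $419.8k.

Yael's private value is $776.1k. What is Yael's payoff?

$0k

Highest bid: Cara at $419.8k, so Cara wins.
Second-highest bid: Mori at $414.2k — that is the price the winner pays.
Yael did not win, so Yael pays nothing and receives nothing: payoff $0k.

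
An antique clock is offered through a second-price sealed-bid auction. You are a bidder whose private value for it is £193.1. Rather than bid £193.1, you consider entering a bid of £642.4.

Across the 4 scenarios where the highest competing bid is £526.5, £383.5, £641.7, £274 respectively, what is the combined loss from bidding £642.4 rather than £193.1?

The deviation costs you only when the competing bid falls strictly between £193.1 and £642.4; elsewhere both bids give the same outcome.
£526.5: truthful payoff £0, deviation payoff −£333.4 → loss £333.4.
£383.5: truthful payoff £0, deviation payoff −£190.4 → loss £190.4.
£641.7: truthful payoff £0, deviation payoff −£448.6 → loss £448.6.
£274: truthful payoff £0, deviation payoff −£80.9 → loss £80.9.
Total loss = £333.4 + £190.4 + £448.6 + £80.9 = £1053.3.

£1053.3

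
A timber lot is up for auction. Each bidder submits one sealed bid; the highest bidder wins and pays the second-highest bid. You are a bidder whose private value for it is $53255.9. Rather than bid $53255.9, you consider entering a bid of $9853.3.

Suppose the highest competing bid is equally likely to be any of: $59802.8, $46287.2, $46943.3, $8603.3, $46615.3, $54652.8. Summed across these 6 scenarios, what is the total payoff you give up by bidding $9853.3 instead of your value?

The deviation costs you only when the competing bid falls strictly between $9853.3 and $53255.9; elsewhere both bids give the same outcome.
$59802.8: outcomes coincide → loss $0.
$46287.2: truthful payoff $6968.7, deviation payoff $0 → loss $6968.7.
$46943.3: truthful payoff $6312.6, deviation payoff $0 → loss $6312.6.
$8603.3: outcomes coincide → loss $0.
$46615.3: truthful payoff $6640.6, deviation payoff $0 → loss $6640.6.
$54652.8: outcomes coincide → loss $0.
Total loss = $6968.7 + $6312.6 + $6640.6 = $19921.9.

$19921.9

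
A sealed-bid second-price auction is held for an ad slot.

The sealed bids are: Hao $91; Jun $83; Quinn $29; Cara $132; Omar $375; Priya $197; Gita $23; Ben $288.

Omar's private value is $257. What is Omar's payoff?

Highest bid: Omar at $375, so Omar wins.
Second-highest bid: Ben at $288 — that is the price the winner pays.
Omar's payoff = value − price = $257 − $288 = −$31.

−$31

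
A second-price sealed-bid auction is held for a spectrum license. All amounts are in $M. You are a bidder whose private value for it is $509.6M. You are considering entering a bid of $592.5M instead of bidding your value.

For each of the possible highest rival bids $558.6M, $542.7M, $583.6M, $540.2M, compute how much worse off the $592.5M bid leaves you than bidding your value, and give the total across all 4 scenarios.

The deviation costs you only when the competing bid falls strictly between $509.6M and $592.5M; elsewhere both bids give the same outcome.
$558.6M: truthful payoff $0M, deviation payoff −$49M → loss $49M.
$542.7M: truthful payoff $0M, deviation payoff −$33.1M → loss $33.1M.
$583.6M: truthful payoff $0M, deviation payoff −$74M → loss $74M.
$540.2M: truthful payoff $0M, deviation payoff −$30.6M → loss $30.6M.
Total loss = $49M + $33.1M + $74M + $30.6M = $186.7M.

$186.7M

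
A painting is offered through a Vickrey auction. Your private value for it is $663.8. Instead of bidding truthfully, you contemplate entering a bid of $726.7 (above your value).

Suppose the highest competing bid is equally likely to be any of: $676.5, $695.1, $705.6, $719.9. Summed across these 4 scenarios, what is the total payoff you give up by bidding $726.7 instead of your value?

The deviation costs you only when the competing bid falls strictly between $663.8 and $726.7; elsewhere both bids give the same outcome.
$676.5: truthful payoff $0, deviation payoff −$12.7 → loss $12.7.
$695.1: truthful payoff $0, deviation payoff −$31.3 → loss $31.3.
$705.6: truthful payoff $0, deviation payoff −$41.8 → loss $41.8.
$719.9: truthful payoff $0, deviation payoff −$56.1 → loss $56.1.
Total loss = $12.7 + $31.3 + $41.8 + $56.1 = $141.9.

$141.9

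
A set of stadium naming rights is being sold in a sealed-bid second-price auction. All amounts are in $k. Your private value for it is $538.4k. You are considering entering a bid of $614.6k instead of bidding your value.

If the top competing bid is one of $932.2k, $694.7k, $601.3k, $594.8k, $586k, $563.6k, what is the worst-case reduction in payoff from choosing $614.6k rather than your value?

$932.2k: same outcome either way → loss $0k.
$694.7k: same outcome either way → loss $0k.
$601.3k: truthful gives $0k, deviation gives −$62.9k → loss $62.9k.
$594.8k: truthful gives $0k, deviation gives −$56.4k → loss $56.4k.
$586k: truthful gives $0k, deviation gives −$47.6k → loss $47.6k.
$563.6k: truthful gives $0k, deviation gives −$25.2k → loss $25.2k.
Maximum loss: $62.9k.

$62.9k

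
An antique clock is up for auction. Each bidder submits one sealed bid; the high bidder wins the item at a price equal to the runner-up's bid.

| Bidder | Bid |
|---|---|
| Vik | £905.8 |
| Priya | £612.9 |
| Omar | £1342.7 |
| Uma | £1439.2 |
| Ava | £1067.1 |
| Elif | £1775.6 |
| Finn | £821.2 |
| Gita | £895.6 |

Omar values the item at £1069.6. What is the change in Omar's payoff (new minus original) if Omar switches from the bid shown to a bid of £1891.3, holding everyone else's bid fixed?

The highest bid among the other bidders is £1775.6; Omar's bid doesn't change that.
Original bid £1342.7: Omar is not highest (top rival bid is £1775.6); payoff £0.
Alternative bid £1891.3: Omar is highest, pays the top rival bid £1775.6; payoff £1069.6 − £1775.6 = −£706.
Change in payoff = −£706 − (£0) = −£706.

−£706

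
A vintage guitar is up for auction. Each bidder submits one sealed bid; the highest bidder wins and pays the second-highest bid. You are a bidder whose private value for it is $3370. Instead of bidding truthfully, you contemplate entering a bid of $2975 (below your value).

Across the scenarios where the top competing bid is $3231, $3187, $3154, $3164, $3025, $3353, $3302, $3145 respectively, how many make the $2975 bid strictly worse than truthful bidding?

8

The deviation hurts exactly when the highest competing bid lies strictly between $2975 and $3370 — underbidding then forfeits a profitable win.
$3231: inside the interval → strictly worse (loss $139).
$3187: inside the interval → strictly worse (loss $183).
$3154: inside the interval → strictly worse (loss $216).
$3164: inside the interval → strictly worse (loss $206).
$3025: inside the interval → strictly worse (loss $345).
$3353: inside the interval → strictly worse (loss $17).
$3302: inside the interval → strictly worse (loss $68).
$3145: inside the interval → strictly worse (loss $225).
Count: 8.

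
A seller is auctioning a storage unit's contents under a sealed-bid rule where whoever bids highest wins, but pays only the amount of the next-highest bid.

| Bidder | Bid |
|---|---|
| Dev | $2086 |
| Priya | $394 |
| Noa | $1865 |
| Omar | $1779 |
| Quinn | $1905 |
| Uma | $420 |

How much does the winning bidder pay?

$1905

Highest bid: Dev at $2086, so Dev wins.
Second-highest bid: Quinn at $1905 — that is the price the winner pays.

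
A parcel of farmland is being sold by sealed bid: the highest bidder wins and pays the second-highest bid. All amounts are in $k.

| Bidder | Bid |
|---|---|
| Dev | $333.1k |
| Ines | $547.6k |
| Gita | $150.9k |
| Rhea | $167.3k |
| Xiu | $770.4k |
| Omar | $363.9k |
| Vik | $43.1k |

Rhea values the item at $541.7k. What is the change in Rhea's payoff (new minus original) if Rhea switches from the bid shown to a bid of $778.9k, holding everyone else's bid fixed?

−$228.7k

The highest bid among the other bidders is $770.4k; Rhea's bid doesn't change that.
Original bid $167.3k: Rhea is not highest (top rival bid is $770.4k); payoff $0k.
Alternative bid $778.9k: Rhea is highest, pays the top rival bid $770.4k; payoff $541.7k − $770.4k = −$228.7k.
Change in payoff = −$228.7k − ($0k) = −$228.7k.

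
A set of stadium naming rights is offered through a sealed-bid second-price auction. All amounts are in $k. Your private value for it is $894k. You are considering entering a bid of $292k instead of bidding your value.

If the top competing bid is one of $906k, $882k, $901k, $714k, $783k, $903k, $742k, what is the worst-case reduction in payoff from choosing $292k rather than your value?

$180k

$906k: same outcome either way → loss $0k.
$882k: truthful gives $12k, deviation gives $0k → loss $12k.
$901k: same outcome either way → loss $0k.
$714k: truthful gives $180k, deviation gives $0k → loss $180k.
$783k: truthful gives $111k, deviation gives $0k → loss $111k.
$903k: same outcome either way → loss $0k.
$742k: truthful gives $152k, deviation gives $0k → loss $152k.
Maximum loss: $180k.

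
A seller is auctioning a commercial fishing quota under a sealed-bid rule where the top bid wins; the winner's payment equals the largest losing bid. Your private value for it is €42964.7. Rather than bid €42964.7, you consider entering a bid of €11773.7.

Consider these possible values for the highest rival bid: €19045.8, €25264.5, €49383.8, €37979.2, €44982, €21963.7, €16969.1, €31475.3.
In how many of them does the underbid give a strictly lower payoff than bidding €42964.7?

The deviation hurts exactly when the highest competing bid lies strictly between €11773.7 and €42964.7 — underbidding then forfeits a profitable win.
€19045.8: inside the interval → strictly worse (loss €23918.9).
€25264.5: inside the interval → strictly worse (loss €17700.2).
€49383.8: above both → same outcome either way.
€37979.2: inside the interval → strictly worse (loss €4985.5).
€44982: above both → same outcome either way.
€21963.7: inside the interval → strictly worse (loss €21001).
€16969.1: inside the interval → strictly worse (loss €25995.6).
€31475.3: inside the interval → strictly worse (loss €11489.4).
Count: 6.

6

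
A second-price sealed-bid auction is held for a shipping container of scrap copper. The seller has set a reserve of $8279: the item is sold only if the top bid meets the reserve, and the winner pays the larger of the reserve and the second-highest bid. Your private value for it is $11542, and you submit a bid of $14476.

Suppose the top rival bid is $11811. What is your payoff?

Your bid $14476 is the highest and exceeds the reserve.
Price = max(second-highest bid, reserve) = max($11811, $8279) = $11811.
Payoff = $11542 − $11811 = −$269.

−$269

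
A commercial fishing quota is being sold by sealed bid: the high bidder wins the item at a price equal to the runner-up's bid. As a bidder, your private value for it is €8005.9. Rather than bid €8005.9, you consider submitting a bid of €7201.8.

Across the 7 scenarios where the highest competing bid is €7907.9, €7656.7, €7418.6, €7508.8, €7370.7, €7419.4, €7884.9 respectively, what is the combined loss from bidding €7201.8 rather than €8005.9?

The deviation costs you only when the competing bid falls strictly between €7201.8 and €8005.9; elsewhere both bids give the same outcome.
€7907.9: truthful payoff €98, deviation payoff €0 → loss €98.
€7656.7: truthful payoff €349.2, deviation payoff €0 → loss €349.2.
€7418.6: truthful payoff €587.3, deviation payoff €0 → loss €587.3.
€7508.8: truthful payoff €497.1, deviation payoff €0 → loss €497.1.
€7370.7: truthful payoff €635.2, deviation payoff €0 → loss €635.2.
€7419.4: truthful payoff €586.5, deviation payoff €0 → loss €586.5.
€7884.9: truthful payoff €121, deviation payoff €0 → loss €121.
Total loss = €98 + €349.2 + €587.3 + €497.1 + €635.2 + €586.5 + €121 = €2874.3.
Truthful bidding weakly dominates here: raising your bid can only win items priced above your value, and lowering it can only forfeit items priced below.

€2874.3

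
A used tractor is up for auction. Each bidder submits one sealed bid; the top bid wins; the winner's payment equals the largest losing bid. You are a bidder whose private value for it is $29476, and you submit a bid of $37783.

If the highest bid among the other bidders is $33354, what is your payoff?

Your bid $37783 exceeds the highest competing bid $33354, so you win.
In a second-price auction the winner pays the second-highest bid, $33354.
Payoff = value − price = $29476 − $33354 = −$3878.

−$3878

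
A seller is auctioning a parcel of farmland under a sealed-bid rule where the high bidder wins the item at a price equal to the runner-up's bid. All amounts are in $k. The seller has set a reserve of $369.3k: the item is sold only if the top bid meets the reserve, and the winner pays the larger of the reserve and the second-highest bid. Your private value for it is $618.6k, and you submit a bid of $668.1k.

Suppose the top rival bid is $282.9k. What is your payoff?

$249.3k

Your bid $668.1k is the highest and exceeds the reserve.
Price = max(second-highest bid, reserve) = max($282.9k, $369.3k) = $369.3k.
Payoff = $618.6k − $369.3k = $249.3k.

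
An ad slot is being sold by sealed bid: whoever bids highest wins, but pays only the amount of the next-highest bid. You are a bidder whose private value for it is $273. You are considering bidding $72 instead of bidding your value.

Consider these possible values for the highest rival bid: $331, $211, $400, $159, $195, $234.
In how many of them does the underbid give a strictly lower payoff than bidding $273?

The deviation hurts exactly when the highest competing bid lies strictly between $72 and $273 — underbidding then forfeits a profitable win.
$331: above both → same outcome either way.
$211: inside the interval → strictly worse (loss $62).
$400: above both → same outcome either way.
$159: inside the interval → strictly worse (loss $114).
$195: inside the interval → strictly worse (loss $78).
$234: inside the interval → strictly worse (loss $39).
Count: 4.

4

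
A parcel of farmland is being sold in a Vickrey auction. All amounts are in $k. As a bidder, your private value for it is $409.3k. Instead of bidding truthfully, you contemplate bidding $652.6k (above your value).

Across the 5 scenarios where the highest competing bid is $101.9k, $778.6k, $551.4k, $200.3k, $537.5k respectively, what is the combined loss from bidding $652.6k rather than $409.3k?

The deviation costs you only when the competing bid falls strictly between $409.3k and $652.6k; elsewhere both bids give the same outcome.
$101.9k: outcomes coincide → loss $0k.
$778.6k: outcomes coincide → loss $0k.
$551.4k: truthful payoff $0k, deviation payoff −$142.1k → loss $142.1k.
$200.3k: outcomes coincide → loss $0k.
$537.5k: truthful payoff $0k, deviation payoff −$128.2k → loss $128.2k.
Total loss = $142.1k + $128.2k = $270.3k.

$270.3k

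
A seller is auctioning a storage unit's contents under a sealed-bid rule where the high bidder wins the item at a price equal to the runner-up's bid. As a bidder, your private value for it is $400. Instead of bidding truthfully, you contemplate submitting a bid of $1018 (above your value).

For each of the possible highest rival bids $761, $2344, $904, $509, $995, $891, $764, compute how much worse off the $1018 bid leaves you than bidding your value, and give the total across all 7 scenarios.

The deviation costs you only when the competing bid falls strictly between $400 and $1018; elsewhere both bids give the same outcome.
$761: truthful payoff $0, deviation payoff −$361 → loss $361.
$2344: outcomes coincide → loss $0.
$904: truthful payoff $0, deviation payoff −$504 → loss $504.
$509: truthful payoff $0, deviation payoff −$109 → loss $109.
$995: truthful payoff $0, deviation payoff −$595 → loss $595.
$891: truthful payoff $0, deviation payoff −$491 → loss $491.
$764: truthful payoff $0, deviation payoff −$364 → loss $364.
Total loss = $361 + $504 + $109 + $595 + $491 + $364 = $2424.
Because the price is fixed by the runner-up's bid, deviating from your value can only change a good outcome into a bad one — never the reverse.

$2424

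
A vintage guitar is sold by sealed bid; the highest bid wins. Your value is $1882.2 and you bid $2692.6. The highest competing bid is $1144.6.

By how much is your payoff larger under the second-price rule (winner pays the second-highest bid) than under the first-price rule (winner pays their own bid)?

$1548

You have the highest bid, so you win under either rule.
Second-price: pay $1144.6 → payoff $737.6.
First-price: pay your own bid $2692.6 → payoff −$810.4.
Difference = $737.6 − (−$810.4) = $1548.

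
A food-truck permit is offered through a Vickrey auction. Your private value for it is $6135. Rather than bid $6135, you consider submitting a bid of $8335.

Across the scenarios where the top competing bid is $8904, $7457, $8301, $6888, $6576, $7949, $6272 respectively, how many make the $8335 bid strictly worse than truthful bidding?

The deviation hurts exactly when the highest competing bid lies strictly between $6135 and $8335 — overbidding then wins at a price above your value.
$8904: above both → same outcome either way.
$7457: inside the interval → strictly worse (loss $1322).
$8301: inside the interval → strictly worse (loss $2166).
$6888: inside the interval → strictly worse (loss $753).
$6576: inside the interval → strictly worse (loss $441).
$7949: inside the interval → strictly worse (loss $1814).
$6272: inside the interval → strictly worse (loss $137).
Count: 6.

6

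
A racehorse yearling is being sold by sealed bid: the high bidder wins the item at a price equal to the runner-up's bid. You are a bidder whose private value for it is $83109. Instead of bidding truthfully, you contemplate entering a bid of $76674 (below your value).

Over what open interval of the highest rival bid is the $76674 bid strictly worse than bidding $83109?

If the competing bid is below $76674, both bids win at the same price — no difference.
If it is above $83109, both bids lose — no difference.
If it lies strictly between $76674 and $83109, bidding your value wins at a price below your value (positive payoff) while bidding $76674 loses (payoff 0).
So the deviation strictly hurts on the open interval ($76674, $83109).

($76674, $83109)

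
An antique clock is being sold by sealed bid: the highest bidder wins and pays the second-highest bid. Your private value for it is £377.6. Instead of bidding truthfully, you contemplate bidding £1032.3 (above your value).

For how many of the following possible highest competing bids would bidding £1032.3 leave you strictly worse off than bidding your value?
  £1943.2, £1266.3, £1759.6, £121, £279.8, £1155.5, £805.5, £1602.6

The deviation hurts exactly when the highest competing bid lies strictly between £377.6 and £1032.3 — overbidding then wins at a price above your value.
£1943.2: above both → same outcome either way.
£1266.3: above both → same outcome either way.
£1759.6: above both → same outcome either way.
£121: below both → same outcome either way.
£279.8: below both → same outcome either way.
£1155.5: above both → same outcome either way.
£805.5: inside the interval → strictly worse (loss £427.9).
£1602.6: above both → same outcome either way.
Count: 1.

1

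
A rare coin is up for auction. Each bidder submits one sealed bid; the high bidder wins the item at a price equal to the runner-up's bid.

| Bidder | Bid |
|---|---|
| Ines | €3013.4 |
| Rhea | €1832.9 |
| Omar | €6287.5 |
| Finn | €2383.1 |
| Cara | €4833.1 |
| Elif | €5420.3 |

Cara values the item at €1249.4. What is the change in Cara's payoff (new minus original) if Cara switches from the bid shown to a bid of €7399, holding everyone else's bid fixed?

−€5038.1

The highest bid among the other bidders is €6287.5; Cara's bid doesn't change that.
Original bid €4833.1: Cara is not highest (top rival bid is €6287.5); payoff €0.
Alternative bid €7399: Cara is highest, pays the top rival bid €6287.5; payoff €1249.4 − €6287.5 = −€5038.1.
Change in payoff = −€5038.1 − (€0) = −€5038.1.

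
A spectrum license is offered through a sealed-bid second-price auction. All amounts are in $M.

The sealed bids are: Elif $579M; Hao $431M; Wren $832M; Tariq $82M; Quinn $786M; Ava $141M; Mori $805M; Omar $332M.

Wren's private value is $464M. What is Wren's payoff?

−$341M

Highest bid: Wren at $832M, so Wren wins.
Second-highest bid: Mori at $805M — that is the price the winner pays.
Wren's payoff = value − price = $464M − $805M = −$341M.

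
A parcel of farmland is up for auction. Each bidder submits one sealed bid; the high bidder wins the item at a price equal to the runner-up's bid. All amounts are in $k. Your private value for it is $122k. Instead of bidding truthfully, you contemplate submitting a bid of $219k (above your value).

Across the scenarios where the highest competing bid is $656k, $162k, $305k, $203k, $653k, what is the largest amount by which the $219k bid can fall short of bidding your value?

$81k

$656k: same outcome either way → loss $0k.
$162k: truthful gives $0k, deviation gives −$40k → loss $40k.
$305k: same outcome either way → loss $0k.
$203k: truthful gives $0k, deviation gives −$81k → loss $81k.
$653k: same outcome either way → loss $0k.
Maximum loss: $81k.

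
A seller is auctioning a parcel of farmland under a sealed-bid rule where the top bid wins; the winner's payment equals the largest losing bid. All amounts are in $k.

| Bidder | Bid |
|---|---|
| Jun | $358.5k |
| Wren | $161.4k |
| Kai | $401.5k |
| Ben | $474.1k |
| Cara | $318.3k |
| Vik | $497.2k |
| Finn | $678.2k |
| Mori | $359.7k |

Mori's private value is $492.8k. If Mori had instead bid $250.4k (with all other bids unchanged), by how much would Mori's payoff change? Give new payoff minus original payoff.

The highest bid among the other bidders is $678.2k; Mori's bid doesn't change that.
Original bid $359.7k: Mori is not highest (top rival bid is $678.2k); payoff $0k.
Alternative bid $250.4k: Mori is not highest (top rival bid is $678.2k); payoff $0k.
Change in payoff = $0k − ($0k) = $0k.

$0k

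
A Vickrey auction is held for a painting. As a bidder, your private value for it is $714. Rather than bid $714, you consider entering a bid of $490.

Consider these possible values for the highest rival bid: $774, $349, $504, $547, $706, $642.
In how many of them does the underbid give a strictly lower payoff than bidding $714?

The deviation hurts exactly when the highest competing bid lies strictly between $490 and $714 — underbidding then forfeits a profitable win.
$774: above both → same outcome either way.
$349: below both → same outcome either way.
$504: inside the interval → strictly worse (loss $210).
$547: inside the interval → strictly worse (loss $167).
$706: inside the interval → strictly worse (loss $8).
$642: inside the interval → strictly worse (loss $72).
Count: 4.

4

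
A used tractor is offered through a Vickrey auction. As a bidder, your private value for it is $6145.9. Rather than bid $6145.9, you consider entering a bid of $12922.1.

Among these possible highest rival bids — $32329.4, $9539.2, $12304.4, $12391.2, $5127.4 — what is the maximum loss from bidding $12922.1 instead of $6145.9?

$6245.3

$32329.4: same outcome either way → loss $0.
$9539.2: truthful gives $0, deviation gives −$3393.3 → loss $3393.3.
$12304.4: truthful gives $0, deviation gives −$6158.5 → loss $6158.5.
$12391.2: truthful gives $0, deviation gives −$6245.3 → loss $6245.3.
$5127.4: same outcome either way → loss $0.
Maximum loss: $6245.3.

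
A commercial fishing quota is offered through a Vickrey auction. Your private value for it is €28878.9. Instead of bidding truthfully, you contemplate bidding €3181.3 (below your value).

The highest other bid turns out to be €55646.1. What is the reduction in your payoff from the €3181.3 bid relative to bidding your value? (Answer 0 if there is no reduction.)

€0

Bidding your value €28878.9: you lose (since €28878.9 < €55646.1). Payoff €0.
Bidding €3181.3: you lose. Payoff €0.
Difference = €0 − €0 = €0; both bids lead to the same outcome because the competing bid is above both your value and your alternative bid.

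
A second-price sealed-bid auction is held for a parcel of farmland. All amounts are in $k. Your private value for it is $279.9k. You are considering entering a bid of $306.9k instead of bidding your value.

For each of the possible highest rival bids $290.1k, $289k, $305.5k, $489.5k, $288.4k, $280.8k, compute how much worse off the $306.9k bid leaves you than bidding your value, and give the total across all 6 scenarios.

$54.3k

The deviation costs you only when the competing bid falls strictly between $279.9k and $306.9k; elsewhere both bids give the same outcome.
$290.1k: truthful payoff $0k, deviation payoff −$10.2k → loss $10.2k.
$289k: truthful payoff $0k, deviation payoff −$9.1k → loss $9.1k.
$305.5k: truthful payoff $0k, deviation payoff −$25.6k → loss $25.6k.
$489.5k: outcomes coincide → loss $0k.
$288.4k: truthful payoff $0k, deviation payoff −$8.5k → loss $8.5k.
$280.8k: truthful payoff $0k, deviation payoff −$0.9k → loss $0.9k.
Total loss = $10.2k + $9.1k + $25.6k + $8.5k + $0.9k = $54.3k.
In a second-price auction your bid sets only whether you win, not what you pay, so bidding your true value is weakly dominant.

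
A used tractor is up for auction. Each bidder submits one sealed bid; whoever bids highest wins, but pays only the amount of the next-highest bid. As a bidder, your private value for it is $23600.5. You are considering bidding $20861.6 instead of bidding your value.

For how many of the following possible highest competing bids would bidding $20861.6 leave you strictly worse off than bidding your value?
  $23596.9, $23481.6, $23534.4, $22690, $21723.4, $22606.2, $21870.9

7

The deviation hurts exactly when the highest competing bid lies strictly between $20861.6 and $23600.5 — underbidding then forfeits a profitable win.
$23596.9: inside the interval → strictly worse (loss $3.6).
$23481.6: inside the interval → strictly worse (loss $118.9).
$23534.4: inside the interval → strictly worse (loss $66.1).
$22690: inside the interval → strictly worse (loss $910.5).
$21723.4: inside the interval → strictly worse (loss $1877.1).
$22606.2: inside the interval → strictly worse (loss $994.3).
$21870.9: inside the interval → strictly worse (loss $1729.6).
Count: 7.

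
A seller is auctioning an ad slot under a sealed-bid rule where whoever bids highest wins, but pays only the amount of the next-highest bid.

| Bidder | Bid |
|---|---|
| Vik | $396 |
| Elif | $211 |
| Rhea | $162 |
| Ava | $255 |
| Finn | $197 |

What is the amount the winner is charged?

$255

Highest bid: Vik at $396, so Vik wins.
Second-highest bid: Ava at $255 — that is the price the winner pays.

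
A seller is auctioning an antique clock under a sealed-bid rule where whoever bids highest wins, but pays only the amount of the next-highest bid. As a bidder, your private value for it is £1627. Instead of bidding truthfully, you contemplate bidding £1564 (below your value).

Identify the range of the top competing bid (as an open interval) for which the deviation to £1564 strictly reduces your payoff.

If the competing bid is below £1564, both bids win at the same price — no difference.
If it is above £1627, both bids lose — no difference.
If it lies strictly between £1564 and £1627, bidding your value wins at a price below your value (positive payoff) while bidding £1564 loses (payoff 0).
So the deviation strictly hurts on the open interval (£1564, £1627).
In a second-price auction your bid sets only whether you win, not what you pay, so bidding your true value is weakly dominant.

(£1564, £1627)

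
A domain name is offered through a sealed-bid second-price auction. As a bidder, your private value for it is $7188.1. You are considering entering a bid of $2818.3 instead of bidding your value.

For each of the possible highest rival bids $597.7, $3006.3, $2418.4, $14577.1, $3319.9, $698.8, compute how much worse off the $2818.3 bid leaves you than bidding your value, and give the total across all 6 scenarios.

The deviation costs you only when the competing bid falls strictly between $2818.3 and $7188.1; elsewhere both bids give the same outcome.
$597.7: outcomes coincide → loss $0.
$3006.3: truthful payoff $4181.8, deviation payoff $0 → loss $4181.8.
$2418.4: outcomes coincide → loss $0.
$14577.1: outcomes coincide → loss $0.
$3319.9: truthful payoff $3868.2, deviation payoff $0 → loss $3868.2.
$698.8: outcomes coincide → loss $0.
Total loss = $4181.8 + $3868.2 = $8050.
In a second-price auction your bid sets only whether you win, not what you pay, so bidding your true value is weakly dominant.

$8050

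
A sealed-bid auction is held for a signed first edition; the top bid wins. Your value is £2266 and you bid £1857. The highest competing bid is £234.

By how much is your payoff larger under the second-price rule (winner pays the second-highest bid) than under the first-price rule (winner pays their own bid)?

£1623

You have the highest bid, so you win under either rule.
Second-price: pay £234 → payoff £2032.
First-price: pay your own bid £1857 → payoff £409.
Difference = £2032 − (£409) = £1623.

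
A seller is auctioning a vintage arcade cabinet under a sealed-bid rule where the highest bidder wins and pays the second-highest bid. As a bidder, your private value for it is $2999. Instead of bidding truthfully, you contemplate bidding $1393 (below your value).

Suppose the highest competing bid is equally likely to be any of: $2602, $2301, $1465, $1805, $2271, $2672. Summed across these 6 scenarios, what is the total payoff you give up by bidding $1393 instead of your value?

The deviation costs you only when the competing bid falls strictly between $1393 and $2999; elsewhere both bids give the same outcome.
$2602: truthful payoff $397, deviation payoff $0 → loss $397.
$2301: truthful payoff $698, deviation payoff $0 → loss $698.
$1465: truthful payoff $1534, deviation payoff $0 → loss $1534.
$1805: truthful payoff $1194, deviation payoff $0 → loss $1194.
$2271: truthful payoff $728, deviation payoff $0 → loss $728.
$2672: truthful payoff $327, deviation payoff $0 → loss $327.
Total loss = $397 + $698 + $1534 + $1194 + $728 + $327 = $4878.

$4878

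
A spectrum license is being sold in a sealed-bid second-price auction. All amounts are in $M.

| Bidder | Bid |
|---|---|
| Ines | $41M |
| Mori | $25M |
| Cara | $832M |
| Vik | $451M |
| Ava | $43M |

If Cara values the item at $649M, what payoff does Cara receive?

$198M

Highest bid: Cara at $832M, so Cara wins.
Second-highest bid: Vik at $451M — that is the price the winner pays.
Cara's payoff = value − price = $649M − $451M = $198M.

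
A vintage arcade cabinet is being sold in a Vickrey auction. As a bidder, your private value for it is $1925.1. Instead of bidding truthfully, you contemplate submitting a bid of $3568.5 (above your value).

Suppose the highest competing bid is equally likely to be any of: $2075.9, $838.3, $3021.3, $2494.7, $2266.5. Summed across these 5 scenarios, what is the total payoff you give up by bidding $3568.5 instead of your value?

$2158

The deviation costs you only when the competing bid falls strictly between $1925.1 and $3568.5; elsewhere both bids give the same outcome.
$2075.9: truthful payoff $0, deviation payoff −$150.8 → loss $150.8.
$838.3: outcomes coincide → loss $0.
$3021.3: truthful payoff $0, deviation payoff −$1096.2 → loss $1096.2.
$2494.7: truthful payoff $0, deviation payoff −$569.6 → loss $569.6.
$2266.5: truthful payoff $0, deviation payoff −$341.4 → loss $341.4.
Total loss = $150.8 + $1096.2 + $569.6 + $341.4 = $2158.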